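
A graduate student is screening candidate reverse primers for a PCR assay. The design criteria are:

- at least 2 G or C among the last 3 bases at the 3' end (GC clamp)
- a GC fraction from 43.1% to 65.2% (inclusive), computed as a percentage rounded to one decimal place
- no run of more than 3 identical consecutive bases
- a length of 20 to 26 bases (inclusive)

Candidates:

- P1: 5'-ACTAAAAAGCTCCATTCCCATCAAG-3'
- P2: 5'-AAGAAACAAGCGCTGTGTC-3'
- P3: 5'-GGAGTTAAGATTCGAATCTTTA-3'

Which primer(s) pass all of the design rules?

P1 (25 nt, A=10 T=5 G=2 C=8): 3' end AAG has 1 G/C, need ≥2 ✗; GC 10/25 = 40.0%, outside 43.1–65.2% ✗; longest run = 5, exceeds 3 ✗; length 25 ✓ — fails.
P2 (19 nt, A=7 T=3 G=5 C=4): 3' end GTC has 2 G/C ✓; GC 9/19 = 47.4% ✓; longest run = 3 ✓; length 19, outside 20–26 ✗ — fails.
P3 (22 nt, A=7 T=8 G=5 C=2): 3' end TTA has 0 G/C, need ≥2 ✗; GC 7/22 = 31.8%, outside 43.1–65.2% ✗; longest run = 3 ✓; length 22 ✓ — fails.

None of the candidates satisfy all criteria.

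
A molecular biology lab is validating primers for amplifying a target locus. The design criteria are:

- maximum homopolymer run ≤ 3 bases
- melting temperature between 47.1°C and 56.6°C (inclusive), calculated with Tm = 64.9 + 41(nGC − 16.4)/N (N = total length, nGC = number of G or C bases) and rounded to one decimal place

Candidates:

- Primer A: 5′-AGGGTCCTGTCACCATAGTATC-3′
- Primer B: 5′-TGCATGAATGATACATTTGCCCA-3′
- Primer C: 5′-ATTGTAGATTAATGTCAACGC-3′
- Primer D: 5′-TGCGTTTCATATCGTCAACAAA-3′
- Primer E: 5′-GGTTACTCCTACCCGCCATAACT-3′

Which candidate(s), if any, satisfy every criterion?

Primer A, Primer B and Primer D.

Primer A (22 nt, A=5 T=6 G=5 C=6): longest run = 3 ✓; Tm = 64.9 + 41·(11 − 16.4)/22 = 54.8°C ✓ — passes.
Primer B (23 nt, A=7 T=7 G=4 C=5): longest run = 3 ✓; Tm = 64.9 + 41·(9 − 16.4)/23 = 51.7°C ✓ — passes.
Primer C (21 nt, A=7 T=7 G=4 C=3): longest run = 2 ✓; Tm = 64.9 + 41·(7 − 16.4)/21 = 46.5°C, outside 47.1–56.6°C ✗ — fails.
Primer D (22 nt, A=7 T=7 G=3 C=5): longest run = 3 ✓; Tm = 64.9 + 41·(8 − 16.4)/22 = 49.2°C ✓ — passes.
Primer E (23 nt, A=5 T=6 G=3 C=9): longest run = 3 ✓; Tm = 64.9 + 41·(12 − 16.4)/23 = 57.1°C, outside 47.1–56.6°C ✗ — fails.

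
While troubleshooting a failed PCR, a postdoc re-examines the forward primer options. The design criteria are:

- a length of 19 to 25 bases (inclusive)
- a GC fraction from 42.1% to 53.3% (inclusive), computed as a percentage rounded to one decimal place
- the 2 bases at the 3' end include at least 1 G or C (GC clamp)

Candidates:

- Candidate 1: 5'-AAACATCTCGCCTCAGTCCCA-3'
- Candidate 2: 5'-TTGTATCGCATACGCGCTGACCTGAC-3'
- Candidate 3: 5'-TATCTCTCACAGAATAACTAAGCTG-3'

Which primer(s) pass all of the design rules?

Candidate 1 only.

Candidate 1 (21 nt, A=6 T=4 G=2 C=9): length 21 ✓; GC 11/21 = 52.4% ✓; 3' end CA has 1 G/C ✓ — passes.
Candidate 2 (26 nt, A=5 T=7 G=6 C=8): length 26, outside 19–25 ✗; GC 14/26 = 53.8%, outside 42.1–53.3% ✗; 3' end AC has 1 G/C ✓ — fails.
Candidate 3 (25 nt, A=9 T=7 G=3 C=6): length 25 ✓; GC 9/25 = 36.0%, outside 42.1–53.3% ✗; 3' end TG has 1 G/C ✓ — fails.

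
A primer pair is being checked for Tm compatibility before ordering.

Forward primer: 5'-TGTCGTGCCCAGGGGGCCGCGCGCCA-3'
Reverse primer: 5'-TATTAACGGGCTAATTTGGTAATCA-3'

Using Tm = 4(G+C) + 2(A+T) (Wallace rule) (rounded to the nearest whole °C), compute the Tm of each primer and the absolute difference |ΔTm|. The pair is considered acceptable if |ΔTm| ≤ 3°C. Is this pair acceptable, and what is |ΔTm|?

|ΔTm| = 28°C; the pair is not acceptable.

Forward: A=2 T=3 G=11 C=10 → Tm = 2·5 + 4·21 = 94°C.
Reverse: A=8 T=9 G=5 C=3 → Tm = 2·17 + 4·8 = 66°C.
|ΔTm| = |94 − 66| = 28°C, > 3°C.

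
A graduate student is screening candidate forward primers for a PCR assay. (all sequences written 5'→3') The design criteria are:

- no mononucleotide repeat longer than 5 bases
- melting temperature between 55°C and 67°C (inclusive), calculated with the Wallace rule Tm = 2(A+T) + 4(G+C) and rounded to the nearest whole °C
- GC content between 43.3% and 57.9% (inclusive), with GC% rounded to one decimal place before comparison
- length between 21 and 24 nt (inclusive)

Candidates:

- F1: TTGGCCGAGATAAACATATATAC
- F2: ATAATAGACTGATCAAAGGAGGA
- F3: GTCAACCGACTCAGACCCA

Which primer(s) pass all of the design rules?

None of the candidates satisfy all criteria.

F1 (23 nt, A=9 T=6 G=4 C=4): longest run = 3 ✓; Tm = 2·15 + 4·8 = 62°C ✓; GC 8/23 = 34.8%, outside 43.3–57.9% ✗; length 23 ✓ — fails.
F2 (23 nt, A=11 T=4 G=6 C=2): longest run = 3 ✓; Tm = 2·15 + 4·8 = 62°C ✓; GC 8/23 = 34.8%, outside 43.3–57.9% ✗; length 23 ✓ — fails.
F3 (19 nt, A=6 T=2 G=3 C=8): longest run = 3 ✓; Tm = 2·8 + 4·11 = 60°C ✓; GC 11/19 = 57.9% ✓; length 19, outside 21–24 ✗ — fails.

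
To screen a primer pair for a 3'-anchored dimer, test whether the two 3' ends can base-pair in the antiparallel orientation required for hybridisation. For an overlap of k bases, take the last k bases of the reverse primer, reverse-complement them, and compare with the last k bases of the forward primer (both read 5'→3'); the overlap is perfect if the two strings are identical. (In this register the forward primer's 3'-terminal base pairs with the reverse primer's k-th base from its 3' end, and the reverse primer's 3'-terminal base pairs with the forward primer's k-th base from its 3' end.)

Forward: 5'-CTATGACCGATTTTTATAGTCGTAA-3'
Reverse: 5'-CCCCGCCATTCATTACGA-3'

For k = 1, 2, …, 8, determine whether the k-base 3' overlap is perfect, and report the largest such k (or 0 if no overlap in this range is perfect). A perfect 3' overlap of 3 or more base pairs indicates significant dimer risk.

Last 8 bases (5'→3') — forward …AGTCGTAA, reverse …CATTACGA.
Reverse complement of the reverse primer's last 8 bases: TCGTAATG; its first k bases are the reverse complement of the reverse primer's last k bases, so a perfect k-base overlap needs the forward primer's last k bases to equal them.
Comparing (forward last k vs required): k=1: A vs T ✗; k=2: AA vs TC ✗; k=3: TAA vs TCG ✗; k=4: GTAA vs TCGT ✗; k=5: CGTAA vs TCGTA ✗; k=6: TCGTAA vs TCGTAA ✓; k=7: GTCGTAA vs TCGTAAT ✗; k=8: AGTCGTAA vs TCGTAATG ✗.
Only k = 6 is perfect, so the longest perfect 3' overlap is 6.

Longest perfect overlap: 6 complementary base pairs; significant dimer risk (threshold 3).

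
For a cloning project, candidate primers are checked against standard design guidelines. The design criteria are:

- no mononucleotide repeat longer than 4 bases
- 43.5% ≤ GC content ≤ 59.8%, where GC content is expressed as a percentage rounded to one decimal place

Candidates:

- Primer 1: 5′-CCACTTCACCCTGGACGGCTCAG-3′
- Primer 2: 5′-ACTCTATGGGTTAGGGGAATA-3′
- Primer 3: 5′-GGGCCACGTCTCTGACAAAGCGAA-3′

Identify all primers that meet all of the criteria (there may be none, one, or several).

Primer 3 only.

Primer 1 (23 nt, A=4 T=4 G=5 C=10): longest run = 3 ✓; GC 15/23 = 65.2%, outside 43.5–59.8% ✗ — fails.
Primer 2 (21 nt, A=6 T=6 G=7 C=2): longest run = 4 ✓; GC 9/21 = 42.9%, outside 43.5–59.8% ✗ — fails.
Primer 3 (24 nt, A=7 T=3 G=7 C=7): longest run = 3 ✓; GC 14/24 = 58.3% ✓ — passes.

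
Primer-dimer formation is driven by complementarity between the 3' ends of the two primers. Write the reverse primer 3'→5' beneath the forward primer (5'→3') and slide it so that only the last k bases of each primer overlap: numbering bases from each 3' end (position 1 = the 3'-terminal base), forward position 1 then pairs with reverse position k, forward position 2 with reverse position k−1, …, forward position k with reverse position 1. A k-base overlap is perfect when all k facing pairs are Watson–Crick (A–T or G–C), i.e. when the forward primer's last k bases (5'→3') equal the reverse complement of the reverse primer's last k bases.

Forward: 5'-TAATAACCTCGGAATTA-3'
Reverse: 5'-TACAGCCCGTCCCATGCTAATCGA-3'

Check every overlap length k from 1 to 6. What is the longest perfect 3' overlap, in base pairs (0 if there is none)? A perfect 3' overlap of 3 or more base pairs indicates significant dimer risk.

Longest perfect overlap: 0 complementary base pairs; below the dimer-risk threshold (threshold 3).

Last 6 bases (5'→3') — forward …GAATTA, reverse …AATCGA.
Reverse complement of the reverse primer's last 6 bases: TCGATT; its first k bases are the reverse complement of the reverse primer's last k bases, so a perfect k-base overlap needs the forward primer's last k bases to equal them.
Comparing (forward last k vs required): k=1: A vs T ✗; k=2: TA vs TC ✗; k=3: TTA vs TCG ✗; k=4: ATTA vs TCGA ✗; k=5: AATTA vs TCGAT ✗; k=6: GAATTA vs TCGATT ✗.
No overlap length from 1 to 6 is perfect, so the longest perfect 3' overlap is 0.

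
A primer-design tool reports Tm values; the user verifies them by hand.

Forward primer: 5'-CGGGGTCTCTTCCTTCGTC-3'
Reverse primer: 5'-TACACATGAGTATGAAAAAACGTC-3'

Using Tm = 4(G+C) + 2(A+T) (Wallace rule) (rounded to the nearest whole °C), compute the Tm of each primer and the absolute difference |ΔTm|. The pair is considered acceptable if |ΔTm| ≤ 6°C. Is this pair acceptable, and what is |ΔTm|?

|ΔTm| = 2°C; the pair is acceptable.

Forward: A=0 T=7 G=5 C=7 → Tm = 2·7 + 4·12 = 62°C.
Reverse: A=11 T=5 G=4 C=4 → Tm = 2·16 + 4·8 = 64°C.
|ΔTm| = |62 − 64| = 2°C, ≤ 6°C.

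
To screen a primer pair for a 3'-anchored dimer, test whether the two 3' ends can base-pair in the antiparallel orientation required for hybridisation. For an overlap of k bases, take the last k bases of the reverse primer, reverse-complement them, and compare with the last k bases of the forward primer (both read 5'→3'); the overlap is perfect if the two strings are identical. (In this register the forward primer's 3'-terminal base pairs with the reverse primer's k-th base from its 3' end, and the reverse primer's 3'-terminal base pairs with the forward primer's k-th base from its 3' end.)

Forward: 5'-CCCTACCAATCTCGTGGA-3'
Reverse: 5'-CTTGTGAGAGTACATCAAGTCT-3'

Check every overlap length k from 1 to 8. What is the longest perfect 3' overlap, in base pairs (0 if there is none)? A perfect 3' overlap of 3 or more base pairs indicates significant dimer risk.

Longest perfect overlap: 1 complementary base pair; below the dimer-risk threshold (threshold 3).

Last 8 bases (5'→3') — forward …CTCGTGGA, reverse …TCAAGTCT.
Reverse complement of the reverse primer's last 8 bases: AGACTTGA; its first k bases are the reverse complement of the reverse primer's last k bases, so a perfect k-base overlap needs the forward primer's last k bases to equal them.
Comparing (forward last k vs required): k=1: A vs A ✓; k=2: GA vs AG ✗; k=3: GGA vs AGA ✗; k=4: TGGA vs AGAC ✗; k=5: GTGGA vs AGACT ✗; k=6: CGTGGA vs AGACTT ✗; k=7: TCGTGGA vs AGACTTG ✗; k=8: CTCGTGGA vs AGACTTGA ✗.
Only k = 1 is perfect, so the longest perfect 3' overlap is 1.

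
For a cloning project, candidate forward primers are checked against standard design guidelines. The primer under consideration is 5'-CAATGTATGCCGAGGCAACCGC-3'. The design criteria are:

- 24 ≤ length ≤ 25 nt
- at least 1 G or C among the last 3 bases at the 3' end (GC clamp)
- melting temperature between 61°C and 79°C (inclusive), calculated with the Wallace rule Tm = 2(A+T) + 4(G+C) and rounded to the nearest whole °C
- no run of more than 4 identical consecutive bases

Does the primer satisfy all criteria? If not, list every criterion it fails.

Fails: length.

Base counts: A=6, T=3, G=6, C=7 (length 22).
length: length 22, outside 24–25 ✗
GC clamp: 3' end CGC has 3 G/C ✓
Tm: Tm = 2·9 + 4·13 = 70°C ✓
homopolymer run: longest run = 2 ✓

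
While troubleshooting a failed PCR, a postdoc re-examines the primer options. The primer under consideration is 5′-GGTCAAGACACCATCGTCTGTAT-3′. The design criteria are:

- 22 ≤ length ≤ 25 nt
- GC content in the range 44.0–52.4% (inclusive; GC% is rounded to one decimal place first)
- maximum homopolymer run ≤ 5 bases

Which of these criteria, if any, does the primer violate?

Meets all criteria.

Base counts: A=6, T=6, G=5, C=6 (length 23).
length: length 23 ✓
GC content: GC 11/23 = 47.8% ✓
homopolymer run: longest run = 2 ✓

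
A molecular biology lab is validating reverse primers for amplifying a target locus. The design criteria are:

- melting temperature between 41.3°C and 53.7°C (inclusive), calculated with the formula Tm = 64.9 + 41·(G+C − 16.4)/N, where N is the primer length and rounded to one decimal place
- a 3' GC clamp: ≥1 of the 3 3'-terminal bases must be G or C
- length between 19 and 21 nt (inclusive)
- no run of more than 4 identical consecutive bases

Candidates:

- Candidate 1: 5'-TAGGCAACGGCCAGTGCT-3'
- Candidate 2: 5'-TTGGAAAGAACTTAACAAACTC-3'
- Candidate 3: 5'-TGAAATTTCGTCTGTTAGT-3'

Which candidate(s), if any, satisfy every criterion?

Candidate 1 (18 nt, A=4 T=3 G=6 C=5): Tm = 64.9 + 41·(11 − 16.4)/18 = 52.6°C ✓; 3' end GCT has 2 G/C ✓; length 18, outside 19–21 ✗; longest run = 2 ✓ — fails.
Candidate 2 (22 nt, A=10 T=5 G=3 C=4): Tm = 64.9 + 41·(7 − 16.4)/22 = 47.4°C ✓; 3' end CTC has 2 G/C ✓; length 22, outside 19–21 ✗; longest run = 3 ✓ — fails.
Candidate 3 (19 nt, A=4 T=9 G=4 C=2): Tm = 64.9 + 41·(6 − 16.4)/19 = 42.5°C ✓; 3' end AGT has 1 G/C ✓; length 19 ✓; longest run = 3 ✓ — passes.

Candidate 3 only.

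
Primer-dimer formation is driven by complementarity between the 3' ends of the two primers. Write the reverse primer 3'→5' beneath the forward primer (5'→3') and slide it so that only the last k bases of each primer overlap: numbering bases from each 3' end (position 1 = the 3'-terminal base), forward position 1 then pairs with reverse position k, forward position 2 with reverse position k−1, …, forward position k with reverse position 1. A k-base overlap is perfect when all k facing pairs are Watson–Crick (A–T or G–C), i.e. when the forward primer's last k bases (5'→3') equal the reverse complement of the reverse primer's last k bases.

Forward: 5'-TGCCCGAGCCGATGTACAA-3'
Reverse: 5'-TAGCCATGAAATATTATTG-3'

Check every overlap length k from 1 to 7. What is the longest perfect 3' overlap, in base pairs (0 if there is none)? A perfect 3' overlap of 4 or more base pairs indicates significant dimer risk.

Longest perfect overlap: 3 complementary base pairs; below the dimer-risk threshold (threshold 4).

Last 7 bases (5'→3') — forward …TGTACAA, reverse …ATTATTG.
Reverse complement of the reverse primer's last 7 bases: CAATAAT; its first k bases are the reverse complement of the reverse primer's last k bases, so a perfect k-base overlap needs the forward primer's last k bases to equal them.
Comparing (forward last k vs required): k=1: A vs C ✗; k=2: AA vs CA ✗; k=3: CAA vs CAA ✓; k=4: ACAA vs CAAT ✗; k=5: TACAA vs CAATA ✗; k=6: GTACAA vs CAATAA ✗; k=7: TGTACAA vs CAATAAT ✗.
Only k = 3 is perfect, so the longest perfect 3' overlap is 3.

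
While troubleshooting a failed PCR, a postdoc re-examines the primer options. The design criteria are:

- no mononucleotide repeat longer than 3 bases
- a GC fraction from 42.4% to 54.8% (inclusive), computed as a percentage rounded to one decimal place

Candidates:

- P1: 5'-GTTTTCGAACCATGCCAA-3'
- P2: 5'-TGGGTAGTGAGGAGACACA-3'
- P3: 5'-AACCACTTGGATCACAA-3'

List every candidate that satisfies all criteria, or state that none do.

P1 (18 nt, A=5 T=5 G=3 C=5): longest run = 4, exceeds 3 ✗; GC 8/18 = 44.4% ✓ — fails.
P2 (19 nt, A=6 T=3 G=8 C=2): longest run = 3 ✓; GC 10/19 = 52.6% ✓ — passes.
P3 (17 nt, A=7 T=3 G=2 C=5): longest run = 2 ✓; GC 7/17 = 41.2%, outside 42.4–54.8% ✗ — fails.

P2 only.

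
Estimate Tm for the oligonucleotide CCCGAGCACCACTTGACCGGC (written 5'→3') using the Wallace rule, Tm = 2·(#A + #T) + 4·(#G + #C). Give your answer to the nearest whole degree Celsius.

Base counts: A=4, T=2, G=5, C=10 (length 21).
Tm = 2·(4+2) + 4·(5+10) = 2·6 + 4·15 = 12 + 60 = 72°C.

72°C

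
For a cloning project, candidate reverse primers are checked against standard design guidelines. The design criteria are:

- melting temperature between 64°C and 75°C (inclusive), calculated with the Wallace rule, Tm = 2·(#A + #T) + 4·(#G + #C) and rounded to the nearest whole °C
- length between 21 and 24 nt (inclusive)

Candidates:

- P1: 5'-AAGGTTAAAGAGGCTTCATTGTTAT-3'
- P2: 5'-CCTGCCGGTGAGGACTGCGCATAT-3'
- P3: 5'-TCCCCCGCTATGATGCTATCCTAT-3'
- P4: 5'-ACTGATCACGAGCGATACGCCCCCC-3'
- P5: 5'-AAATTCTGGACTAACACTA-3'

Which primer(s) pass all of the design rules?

P1 (25 nt, A=8 T=9 G=6 C=2): Tm = 2·17 + 4·8 = 66°C ✓; length 25, outside 21–24 ✗ — fails.
P2 (24 nt, A=4 T=5 G=8 C=7): Tm = 2·9 + 4·15 = 78°C, outside 64–75°C ✗; length 24 ✓ — fails.
P3 (24 nt, A=4 T=8 G=3 C=9): Tm = 2·12 + 4·12 = 72°C ✓; length 24 ✓ — passes.
P4 (25 nt, A=6 T=3 G=5 C=11): Tm = 2·9 + 4·16 = 82°C, outside 64–75°C ✗; length 25, outside 21–24 ✗ — fails.
P5 (19 nt, A=8 T=5 G=2 C=4): Tm = 2·13 + 4·6 = 50°C, outside 64–75°C ✗; length 19, outside 21–24 ✗ — fails.

P3 only.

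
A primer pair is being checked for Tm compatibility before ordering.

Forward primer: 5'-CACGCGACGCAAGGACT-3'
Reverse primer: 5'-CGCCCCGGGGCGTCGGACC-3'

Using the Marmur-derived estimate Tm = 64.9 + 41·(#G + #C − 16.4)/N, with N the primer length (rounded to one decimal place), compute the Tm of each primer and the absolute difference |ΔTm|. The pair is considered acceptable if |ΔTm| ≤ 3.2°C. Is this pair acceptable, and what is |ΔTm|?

Forward: G+C = 11, N = 17 → Tm = 64.9 + 41·(11 − 16.4)/17 = 51.9°C.
Reverse: G+C = 17, N = 19 → Tm = 64.9 + 41·(17 − 16.4)/19 = 66.2°C.
|ΔTm| = |51.9 − 66.2| = 14.3°C, > 3.2°C.

|ΔTm| = 14.3°C; the pair is not acceptable.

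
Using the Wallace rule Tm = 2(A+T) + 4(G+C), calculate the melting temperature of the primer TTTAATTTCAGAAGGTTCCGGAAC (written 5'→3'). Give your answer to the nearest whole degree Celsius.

66°C

Base counts: A=7, T=8, G=5, C=4 (length 24).
Tm = 2·(7+8) + 4·(5+4) = 2·15 + 4·9 = 30 + 36 = 66°C.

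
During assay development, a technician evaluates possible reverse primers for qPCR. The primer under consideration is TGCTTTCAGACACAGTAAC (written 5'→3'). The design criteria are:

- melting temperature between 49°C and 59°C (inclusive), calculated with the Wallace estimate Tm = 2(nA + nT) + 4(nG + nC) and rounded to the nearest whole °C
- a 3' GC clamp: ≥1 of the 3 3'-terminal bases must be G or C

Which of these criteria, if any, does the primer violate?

Base counts: A=6, T=5, G=3, C=5 (length 19).
Tm: Tm = 2·11 + 4·8 = 54°C ✓
GC clamp: 3' end AAC has 1 G/C ✓

Meets all criteria.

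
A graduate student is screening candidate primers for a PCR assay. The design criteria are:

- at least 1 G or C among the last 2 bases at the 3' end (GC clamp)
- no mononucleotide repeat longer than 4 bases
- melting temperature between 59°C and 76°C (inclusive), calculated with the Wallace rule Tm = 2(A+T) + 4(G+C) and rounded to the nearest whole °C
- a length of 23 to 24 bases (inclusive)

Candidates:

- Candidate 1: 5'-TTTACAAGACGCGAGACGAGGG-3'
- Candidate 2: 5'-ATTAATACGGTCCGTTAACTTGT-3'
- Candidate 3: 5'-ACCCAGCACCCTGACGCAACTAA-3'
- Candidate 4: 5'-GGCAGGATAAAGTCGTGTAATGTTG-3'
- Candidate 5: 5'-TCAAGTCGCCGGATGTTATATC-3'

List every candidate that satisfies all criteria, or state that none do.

Candidate 2 only.

Candidate 1 (22 nt, A=7 T=3 G=8 C=4): 3' end GG has 2 G/C ✓; longest run = 3 ✓; Tm = 2·10 + 4·12 = 68°C ✓; length 22, outside 23–24 ✗ — fails.
Candidate 2 (23 nt, A=6 T=9 G=4 C=4): 3' end GT has 1 G/C ✓; longest run = 2 ✓; Tm = 2·15 + 4·8 = 62°C ✓; length 23 ✓ — passes.
Candidate 3 (23 nt, A=8 T=2 G=3 C=10): 3' end AA has 0 G/C, need ≥1 ✗; longest run = 3 ✓; Tm = 2·10 + 4·13 = 72°C ✓; length 23 ✓ — fails.
Candidate 4 (25 nt, A=7 T=7 G=9 C=2): 3' end TG has 1 G/C ✓; longest run = 3 ✓; Tm = 2·14 + 4·11 = 72°C ✓; length 25, outside 23–24 ✗ — fails.
Candidate 5 (22 nt, A=5 T=7 G=5 C=5): 3' end TC has 1 G/C ✓; longest run = 2 ✓; Tm = 2·12 + 4·10 = 64°C ✓; length 22, outside 23–24 ✗ — fails.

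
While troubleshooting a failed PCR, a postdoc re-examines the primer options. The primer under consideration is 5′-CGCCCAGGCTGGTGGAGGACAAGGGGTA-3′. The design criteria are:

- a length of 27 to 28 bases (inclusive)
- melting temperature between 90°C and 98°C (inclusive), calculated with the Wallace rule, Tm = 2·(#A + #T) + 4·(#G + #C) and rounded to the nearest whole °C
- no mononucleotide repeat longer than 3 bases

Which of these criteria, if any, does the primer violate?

Base counts: A=6, T=3, G=13, C=6 (length 28).
length: length 28 ✓
Tm: Tm = 2·9 + 4·19 = 94°C ✓
homopolymer run: longest run = 4, exceeds 3 ✗

Fails: homopolymer run.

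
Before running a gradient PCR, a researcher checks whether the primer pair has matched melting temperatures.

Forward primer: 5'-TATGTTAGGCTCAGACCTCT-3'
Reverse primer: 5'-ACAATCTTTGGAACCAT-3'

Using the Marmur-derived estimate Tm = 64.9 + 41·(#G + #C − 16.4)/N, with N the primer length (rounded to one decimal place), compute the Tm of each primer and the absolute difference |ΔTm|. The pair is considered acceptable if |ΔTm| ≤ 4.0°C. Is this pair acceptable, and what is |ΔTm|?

Forward: G+C = 9, N = 20 → Tm = 64.9 + 41·(9 − 16.4)/20 = 49.7°C.
Reverse: G+C = 6, N = 17 → Tm = 64.9 + 41·(6 − 16.4)/17 = 39.8°C.
|ΔTm| = |49.7 − 39.8| = 9.9°C, > 4.0°C.

|ΔTm| = 9.9°C; the pair is not acceptable.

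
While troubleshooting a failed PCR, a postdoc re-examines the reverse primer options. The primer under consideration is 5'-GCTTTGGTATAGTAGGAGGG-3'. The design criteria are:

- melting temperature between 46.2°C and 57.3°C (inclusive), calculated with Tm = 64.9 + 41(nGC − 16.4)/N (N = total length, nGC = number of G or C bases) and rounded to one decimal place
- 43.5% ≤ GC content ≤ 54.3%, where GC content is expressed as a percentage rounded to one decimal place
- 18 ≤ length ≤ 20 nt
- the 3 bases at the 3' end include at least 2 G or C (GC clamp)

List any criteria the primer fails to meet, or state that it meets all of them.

Base counts: A=4, T=6, G=9, C=1 (length 20).
Tm: Tm = 64.9 + 41·(10 − 16.4)/20 = 51.8°C ✓
GC content: GC 10/20 = 50.0% ✓
length: length 20 ✓
GC clamp: 3' end GGG has 3 G/C ✓

Meets all criteria.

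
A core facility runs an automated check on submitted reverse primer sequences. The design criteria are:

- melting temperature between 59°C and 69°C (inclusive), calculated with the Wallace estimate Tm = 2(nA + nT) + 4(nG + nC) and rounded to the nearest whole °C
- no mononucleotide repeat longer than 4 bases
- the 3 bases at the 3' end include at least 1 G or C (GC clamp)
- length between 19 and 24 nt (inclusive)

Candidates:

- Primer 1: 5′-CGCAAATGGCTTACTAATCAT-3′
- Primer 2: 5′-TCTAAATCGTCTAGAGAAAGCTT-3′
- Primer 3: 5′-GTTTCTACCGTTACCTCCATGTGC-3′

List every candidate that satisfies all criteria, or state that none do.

Primer 2 only.

Primer 1 (21 nt, A=7 T=6 G=3 C=5): Tm = 2·13 + 4·8 = 58°C, outside 59–69°C ✗; longest run = 3 ✓; 3' end CAT has 1 G/C ✓; length 21 ✓ — fails.
Primer 2 (23 nt, A=8 T=7 G=4 C=4): Tm = 2·15 + 4·8 = 62°C ✓; longest run = 3 ✓; 3' end CTT has 1 G/C ✓; length 23 ✓ — passes.
Primer 3 (24 nt, A=3 T=9 G=4 C=8): Tm = 2·12 + 4·12 = 72°C, outside 59–69°C ✗; longest run = 3 ✓; 3' end TGC has 2 G/C ✓; length 24 ✓ — fails.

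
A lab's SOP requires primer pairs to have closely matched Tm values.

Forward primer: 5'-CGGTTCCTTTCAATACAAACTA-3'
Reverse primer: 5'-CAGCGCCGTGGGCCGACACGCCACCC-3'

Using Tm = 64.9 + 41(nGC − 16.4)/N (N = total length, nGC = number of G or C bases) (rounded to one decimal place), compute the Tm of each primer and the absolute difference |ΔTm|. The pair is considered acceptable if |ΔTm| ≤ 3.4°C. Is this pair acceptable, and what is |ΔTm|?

|ΔTm| = 23.0°C; the pair is not acceptable.

Forward: G+C = 8, N = 22 → Tm = 64.9 + 41·(8 − 16.4)/22 = 49.2°C.
Reverse: G+C = 21, N = 26 → Tm = 64.9 + 41·(21 − 16.4)/26 = 72.2°C.
|ΔTm| = |49.2 − 72.2| = 23.0°C, > 3.4°C.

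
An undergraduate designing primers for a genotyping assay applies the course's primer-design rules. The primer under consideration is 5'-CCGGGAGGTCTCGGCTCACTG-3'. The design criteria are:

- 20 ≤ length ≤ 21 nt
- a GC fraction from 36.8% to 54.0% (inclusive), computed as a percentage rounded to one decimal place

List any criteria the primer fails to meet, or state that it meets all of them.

Base counts: A=2, T=4, G=8, C=7 (length 21).
length: length 21 ✓
GC content: GC 15/21 = 71.4%, outside 36.8–54.0% ✗

Fails: GC content.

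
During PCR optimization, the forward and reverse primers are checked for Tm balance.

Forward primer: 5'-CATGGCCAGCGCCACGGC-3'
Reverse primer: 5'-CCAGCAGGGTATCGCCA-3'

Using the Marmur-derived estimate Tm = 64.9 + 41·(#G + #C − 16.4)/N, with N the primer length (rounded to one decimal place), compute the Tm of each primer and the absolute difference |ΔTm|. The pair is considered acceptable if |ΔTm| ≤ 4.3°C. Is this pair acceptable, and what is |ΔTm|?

|ΔTm| = 7.5°C; the pair is not acceptable.

Forward: G+C = 14, N = 18 → Tm = 64.9 + 41·(14 − 16.4)/18 = 59.4°C.
Reverse: G+C = 11, N = 17 → Tm = 64.9 + 41·(11 − 16.4)/17 = 51.9°C.
|ΔTm| = |59.4 − 51.9| = 7.5°C, > 4.3°C.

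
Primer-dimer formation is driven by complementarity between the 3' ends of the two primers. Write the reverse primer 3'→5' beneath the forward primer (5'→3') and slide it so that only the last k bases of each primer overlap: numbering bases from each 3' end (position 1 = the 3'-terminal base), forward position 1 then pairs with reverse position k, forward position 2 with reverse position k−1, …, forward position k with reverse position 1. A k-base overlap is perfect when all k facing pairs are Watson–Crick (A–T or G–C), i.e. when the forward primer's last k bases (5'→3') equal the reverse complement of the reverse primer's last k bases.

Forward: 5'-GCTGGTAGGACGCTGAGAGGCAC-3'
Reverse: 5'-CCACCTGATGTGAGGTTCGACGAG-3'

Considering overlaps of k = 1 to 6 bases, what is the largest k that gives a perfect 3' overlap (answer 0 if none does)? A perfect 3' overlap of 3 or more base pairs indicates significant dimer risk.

Longest perfect overlap: 1 complementary base pair; below the dimer-risk threshold (threshold 3).

Last 6 bases (5'→3') — forward …AGGCAC, reverse …GACGAG.
Reverse complement of the reverse primer's last 6 bases: CTCGTC; its first k bases are the reverse complement of the reverse primer's last k bases, so a perfect k-base overlap needs the forward primer's last k bases to equal them.
Comparing (forward last k vs required): k=1: C vs C ✓; k=2: AC vs CT ✗; k=3: CAC vs CTC ✗; k=4: GCAC vs CTCG ✗; k=5: GGCAC vs CTCGT ✗; k=6: AGGCAC vs CTCGTC ✗.
Only k = 1 is perfect, so the longest perfect 3' overlap is 1.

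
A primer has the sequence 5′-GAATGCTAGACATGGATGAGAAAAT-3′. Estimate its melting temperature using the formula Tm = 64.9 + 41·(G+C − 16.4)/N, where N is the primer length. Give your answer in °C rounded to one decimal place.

52.8°C

Base counts: A=11, T=5, G=7, C=2; G+C = 9, N = 25.
Tm = 64.9 + 41·(9 − 16.4)/25 = 64.9 + -303.40/25 = 52.8°C.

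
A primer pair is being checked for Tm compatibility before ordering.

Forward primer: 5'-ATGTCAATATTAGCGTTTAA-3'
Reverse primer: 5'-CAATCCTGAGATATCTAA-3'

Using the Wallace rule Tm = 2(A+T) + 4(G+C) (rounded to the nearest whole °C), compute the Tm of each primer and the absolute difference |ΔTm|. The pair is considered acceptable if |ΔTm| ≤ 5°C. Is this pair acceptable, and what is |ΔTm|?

Forward: A=7 T=8 G=3 C=2 → Tm = 2·15 + 4·5 = 50°C.
Reverse: A=7 T=5 G=2 C=4 → Tm = 2·12 + 4·6 = 48°C.
|ΔTm| = |50 − 48| = 2°C, ≤ 5°C.

|ΔTm| = 2°C; the pair is acceptable.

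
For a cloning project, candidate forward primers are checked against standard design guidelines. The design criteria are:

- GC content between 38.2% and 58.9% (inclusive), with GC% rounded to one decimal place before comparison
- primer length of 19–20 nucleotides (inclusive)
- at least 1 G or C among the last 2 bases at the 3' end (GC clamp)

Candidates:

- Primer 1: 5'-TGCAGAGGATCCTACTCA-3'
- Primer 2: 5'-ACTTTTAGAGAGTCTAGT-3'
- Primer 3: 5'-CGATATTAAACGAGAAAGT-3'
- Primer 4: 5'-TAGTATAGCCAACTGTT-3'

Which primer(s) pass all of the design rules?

None of the candidates satisfy all criteria.

Primer 1 (18 nt, A=5 T=4 G=4 C=5): GC 9/18 = 50.0% ✓; length 18, outside 19–20 ✗; 3' end CA has 1 G/C ✓ — fails.
Primer 2 (18 nt, A=5 T=7 G=4 C=2): GC 6/18 = 33.3%, outside 38.2–58.9% ✗; length 18, outside 19–20 ✗; 3' end GT has 1 G/C ✓ — fails.
Primer 3 (19 nt, A=9 T=4 G=4 C=2): GC 6/19 = 31.6%, outside 38.2–58.9% ✗; length 19 ✓; 3' end GT has 1 G/C ✓ — fails.
Primer 4 (17 nt, A=5 T=6 G=3 C=3): GC 6/17 = 35.3%, outside 38.2–58.9% ✗; length 17, outside 19–20 ✗; 3' end TT has 0 G/C, need ≥1 ✗ — fails.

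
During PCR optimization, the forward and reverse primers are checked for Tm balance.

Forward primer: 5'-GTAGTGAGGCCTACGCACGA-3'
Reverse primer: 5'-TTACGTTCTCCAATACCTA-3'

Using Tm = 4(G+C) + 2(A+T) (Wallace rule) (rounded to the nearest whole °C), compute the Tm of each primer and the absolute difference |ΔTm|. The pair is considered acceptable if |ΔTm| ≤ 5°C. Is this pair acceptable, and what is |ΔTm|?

|ΔTm| = 12°C; the pair is not acceptable.

Forward: A=5 T=3 G=7 C=5 → Tm = 2·8 + 4·12 = 64°C.
Reverse: A=5 T=7 G=1 C=6 → Tm = 2·12 + 4·7 = 52°C.
|ΔTm| = |64 − 52| = 12°C, > 5°C.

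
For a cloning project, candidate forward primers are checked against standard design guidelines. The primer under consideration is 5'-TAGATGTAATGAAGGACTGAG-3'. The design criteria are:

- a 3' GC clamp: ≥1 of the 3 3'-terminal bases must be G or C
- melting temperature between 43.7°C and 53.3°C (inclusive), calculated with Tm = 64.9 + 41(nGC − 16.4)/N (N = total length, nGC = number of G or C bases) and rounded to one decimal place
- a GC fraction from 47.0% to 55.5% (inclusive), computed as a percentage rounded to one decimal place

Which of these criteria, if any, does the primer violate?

Fails: GC content.

Base counts: A=8, T=5, G=7, C=1 (length 21).
GC clamp: 3' end GAG has 2 G/C ✓
Tm: Tm = 64.9 + 41·(8 − 16.4)/21 = 48.5°C ✓
GC content: GC 8/21 = 38.1%, outside 47.0–55.5% ✗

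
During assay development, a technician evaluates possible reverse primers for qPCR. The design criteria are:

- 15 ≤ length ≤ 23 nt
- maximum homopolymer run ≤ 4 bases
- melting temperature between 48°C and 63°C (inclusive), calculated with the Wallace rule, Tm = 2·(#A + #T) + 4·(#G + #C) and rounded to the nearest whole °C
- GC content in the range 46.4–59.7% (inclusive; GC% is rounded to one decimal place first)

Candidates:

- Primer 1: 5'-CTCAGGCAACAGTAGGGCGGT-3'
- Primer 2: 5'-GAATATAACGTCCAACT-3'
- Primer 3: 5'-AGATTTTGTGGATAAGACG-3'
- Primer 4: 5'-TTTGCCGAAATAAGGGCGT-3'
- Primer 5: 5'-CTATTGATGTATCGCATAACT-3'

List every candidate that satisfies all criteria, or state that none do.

Primer 1 (21 nt, A=5 T=3 G=8 C=5): length 21 ✓; longest run = 3 ✓; Tm = 2·8 + 4·13 = 68°C, outside 48–63°C ✗; GC 13/21 = 61.9%, outside 46.4–59.7% ✗ — fails.
Primer 2 (17 nt, A=7 T=4 G=2 C=4): length 17 ✓; longest run = 2 ✓; Tm = 2·11 + 4·6 = 46°C, outside 48–63°C ✗; GC 6/17 = 35.3%, outside 46.4–59.7% ✗ — fails.
Primer 3 (19 nt, A=6 T=6 G=6 C=1): length 19 ✓; longest run = 4 ✓; Tm = 2·12 + 4·7 = 52°C ✓; GC 7/19 = 36.8%, outside 46.4–59.7% ✗ — fails.
Primer 4 (19 nt, A=5 T=5 G=6 C=3): length 19 ✓; longest run = 3 ✓; Tm = 2·10 + 4·9 = 56°C ✓; GC 9/19 = 47.4% ✓ — passes.
Primer 5 (21 nt, A=6 T=8 G=3 C=4): length 21 ✓; longest run = 2 ✓; Tm = 2·14 + 4·7 = 56°C ✓; GC 7/21 = 33.3%, outside 46.4–59.7% ✗ — fails.

Primer 4 only.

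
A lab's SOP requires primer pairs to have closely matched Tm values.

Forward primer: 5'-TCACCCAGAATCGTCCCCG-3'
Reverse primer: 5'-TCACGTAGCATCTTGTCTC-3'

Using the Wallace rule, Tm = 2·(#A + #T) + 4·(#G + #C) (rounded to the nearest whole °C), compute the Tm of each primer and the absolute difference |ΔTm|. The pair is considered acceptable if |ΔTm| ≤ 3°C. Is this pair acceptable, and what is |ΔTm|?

Forward: A=4 T=3 G=3 C=9 → Tm = 2·7 + 4·12 = 62°C.
Reverse: A=3 T=7 G=3 C=6 → Tm = 2·10 + 4·9 = 56°C.
|ΔTm| = |62 − 56| = 6°C, > 3°C.

|ΔTm| = 6°C; the pair is not acceptable.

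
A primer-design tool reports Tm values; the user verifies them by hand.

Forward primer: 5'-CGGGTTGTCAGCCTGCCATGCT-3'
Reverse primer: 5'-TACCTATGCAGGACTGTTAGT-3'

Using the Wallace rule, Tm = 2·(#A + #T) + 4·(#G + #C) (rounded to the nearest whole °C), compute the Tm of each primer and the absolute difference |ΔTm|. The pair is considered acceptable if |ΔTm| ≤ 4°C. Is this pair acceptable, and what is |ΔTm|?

|ΔTm| = 12°C; the pair is not acceptable.

Forward: A=2 T=6 G=7 C=7 → Tm = 2·8 + 4·14 = 72°C.
Reverse: A=5 T=7 G=5 C=4 → Tm = 2·12 + 4·9 = 60°C.
|ΔTm| = |72 − 60| = 12°C, > 4°C.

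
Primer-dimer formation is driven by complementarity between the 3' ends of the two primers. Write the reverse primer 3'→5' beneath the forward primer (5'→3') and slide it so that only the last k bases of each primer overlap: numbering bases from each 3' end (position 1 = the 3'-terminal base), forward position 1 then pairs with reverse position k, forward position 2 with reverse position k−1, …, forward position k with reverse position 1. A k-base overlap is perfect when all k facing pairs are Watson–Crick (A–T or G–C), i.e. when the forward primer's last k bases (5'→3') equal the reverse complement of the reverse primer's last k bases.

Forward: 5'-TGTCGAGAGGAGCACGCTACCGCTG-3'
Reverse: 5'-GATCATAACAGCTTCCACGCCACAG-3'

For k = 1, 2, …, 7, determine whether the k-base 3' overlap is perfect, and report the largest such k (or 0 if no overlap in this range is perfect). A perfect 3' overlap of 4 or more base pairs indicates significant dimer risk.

Last 7 bases (5'→3') — forward …ACCGCTG, reverse …GCCACAG.
Reverse complement of the reverse primer's last 7 bases: CTGTGGC; its first k bases are the reverse complement of the reverse primer's last k bases, so a perfect k-base overlap needs the forward primer's last k bases to equal them.
Comparing (forward last k vs required): k=1: G vs C ✗; k=2: TG vs CT ✗; k=3: CTG vs CTG ✓; k=4: GCTG vs CTGT ✗; k=5: CGCTG vs CTGTG ✗; k=6: CCGCTG vs CTGTGG ✗; k=7: ACCGCTG vs CTGTGGC ✗.
Only k = 3 is perfect, so the longest perfect 3' overlap is 3.

Longest perfect overlap: 3 complementary base pairs; below the dimer-risk threshold (threshold 4).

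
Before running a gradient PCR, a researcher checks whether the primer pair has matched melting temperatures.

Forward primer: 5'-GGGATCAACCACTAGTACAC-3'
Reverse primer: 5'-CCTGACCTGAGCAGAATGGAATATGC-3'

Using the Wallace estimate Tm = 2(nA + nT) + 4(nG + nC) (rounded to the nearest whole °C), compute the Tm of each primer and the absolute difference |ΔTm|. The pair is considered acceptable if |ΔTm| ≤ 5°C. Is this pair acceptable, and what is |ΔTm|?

Forward: A=7 T=3 G=4 C=6 → Tm = 2·10 + 4·10 = 60°C.
Reverse: A=8 T=5 G=7 C=6 → Tm = 2·13 + 4·13 = 78°C.
|ΔTm| = |60 − 78| = 18°C, > 5°C.

|ΔTm| = 18°C; the pair is not acceptable.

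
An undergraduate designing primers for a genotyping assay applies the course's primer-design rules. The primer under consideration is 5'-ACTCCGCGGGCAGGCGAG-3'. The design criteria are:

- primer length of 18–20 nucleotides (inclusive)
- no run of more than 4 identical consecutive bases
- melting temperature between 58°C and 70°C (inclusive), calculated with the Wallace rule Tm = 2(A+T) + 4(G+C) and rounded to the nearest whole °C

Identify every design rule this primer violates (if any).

Base counts: A=3, T=1, G=8, C=6 (length 18).
length: length 18 ✓
homopolymer run: longest run = 3 ✓
Tm: Tm = 2·4 + 4·14 = 64°C ✓

Meets all criteria.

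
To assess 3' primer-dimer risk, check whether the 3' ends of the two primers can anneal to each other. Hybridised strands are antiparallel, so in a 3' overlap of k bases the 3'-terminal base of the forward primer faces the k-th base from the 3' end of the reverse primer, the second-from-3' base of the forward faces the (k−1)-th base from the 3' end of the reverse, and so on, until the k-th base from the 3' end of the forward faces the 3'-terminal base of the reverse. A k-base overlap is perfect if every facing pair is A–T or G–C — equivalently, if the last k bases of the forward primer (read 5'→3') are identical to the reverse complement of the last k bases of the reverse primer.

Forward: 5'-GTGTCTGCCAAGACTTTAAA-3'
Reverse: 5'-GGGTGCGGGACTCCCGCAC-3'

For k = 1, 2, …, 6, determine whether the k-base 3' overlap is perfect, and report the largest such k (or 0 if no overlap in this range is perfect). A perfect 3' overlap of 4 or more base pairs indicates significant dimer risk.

Last 6 bases (5'→3') — forward …TTTAAA, reverse …CCGCAC.
Reverse complement of the reverse primer's last 6 bases: GTGCGG; its first k bases are the reverse complement of the reverse primer's last k bases, so a perfect k-base overlap needs the forward primer's last k bases to equal them.
Comparing (forward last k vs required): k=1: A vs G ✗; k=2: AA vs GT ✗; k=3: AAA vs GTG ✗; k=4: TAAA vs GTGC ✗; k=5: TTAAA vs GTGCG ✗; k=6: TTTAAA vs GTGCGG ✗.
No overlap length from 1 to 6 is perfect, so the longest perfect 3' overlap is 0.

Longest perfect overlap: 0 complementary base pairs; below the dimer-risk threshold (threshold 4).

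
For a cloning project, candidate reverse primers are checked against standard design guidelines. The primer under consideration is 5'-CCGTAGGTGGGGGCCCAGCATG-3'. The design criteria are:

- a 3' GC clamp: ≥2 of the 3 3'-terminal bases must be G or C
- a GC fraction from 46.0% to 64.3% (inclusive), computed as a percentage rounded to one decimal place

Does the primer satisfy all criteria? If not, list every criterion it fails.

Fails: GC clamp, GC content.

Base counts: A=3, T=3, G=10, C=6 (length 22).
GC clamp: 3' end ATG has 1 G/C, need ≥2 ✗
GC content: GC 16/22 = 72.7%, outside 46.0–64.3% ✗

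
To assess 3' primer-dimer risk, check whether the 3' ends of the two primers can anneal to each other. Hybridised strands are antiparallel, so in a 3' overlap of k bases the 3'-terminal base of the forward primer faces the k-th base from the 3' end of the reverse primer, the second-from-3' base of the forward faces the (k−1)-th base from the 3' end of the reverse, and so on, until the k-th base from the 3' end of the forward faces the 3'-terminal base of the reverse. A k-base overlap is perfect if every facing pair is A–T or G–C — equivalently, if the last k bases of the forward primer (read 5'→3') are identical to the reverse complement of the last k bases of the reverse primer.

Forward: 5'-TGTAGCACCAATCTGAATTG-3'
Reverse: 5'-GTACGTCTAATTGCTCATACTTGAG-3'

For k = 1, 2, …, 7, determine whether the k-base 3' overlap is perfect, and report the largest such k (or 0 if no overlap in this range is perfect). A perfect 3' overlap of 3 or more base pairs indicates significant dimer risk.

Longest perfect overlap: 0 complementary base pairs; below the dimer-risk threshold (threshold 3).

Last 7 bases (5'→3') — forward …TGAATTG, reverse …ACTTGAG.
Reverse complement of the reverse primer's last 7 bases: CTCAAGT; its first k bases are the reverse complement of the reverse primer's last k bases, so a perfect k-base overlap needs the forward primer's last k bases to equal them.
Comparing (forward last k vs required): k=1: G vs C ✗; k=2: TG vs CT ✗; k=3: TTG vs CTC ✗; k=4: ATTG vs CTCA ✗; k=5: AATTG vs CTCAA ✗; k=6: GAATTG vs CTCAAG ✗; k=7: TGAATTG vs CTCAAGT ✗.
No overlap length from 1 to 7 is perfect, so the longest perfect 3' overlap is 0.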